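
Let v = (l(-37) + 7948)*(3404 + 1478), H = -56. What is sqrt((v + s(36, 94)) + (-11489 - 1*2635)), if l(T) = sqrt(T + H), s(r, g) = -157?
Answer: sqrt(38787855 + 4882*I*sqrt(93)) ≈ 6228.0 + 3.78*I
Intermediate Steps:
l(T) = sqrt(-56 + T) (l(T) = sqrt(T - 56) = sqrt(-56 + T))
v = 38802136 + 4882*I*sqrt(93) (v = (sqrt(-56 - 37) + 7948)*(3404 + 1478) = (sqrt(-93) + 7948)*4882 = (I*sqrt(93) + 7948)*4882 = (7948 + I*sqrt(93))*4882 = 38802136 + 4882*I*sqrt(93) ≈ 3.8802e+7 + 47080.0*I)
sqrt((v + s(36, 94)) + (-11489 - 1*2635)) = sqrt(((38802136 + 4882*I*sqrt(93)) - 157) + (-11489 - 1*2635)) = sqrt((38801979 + 4882*I*sqrt(93)) + (-11489 - 2635)) = sqrt((38801979 + 4882*I*sqrt(93)) - 14124) = sqrt(38787855 + 4882*I*sqrt(93))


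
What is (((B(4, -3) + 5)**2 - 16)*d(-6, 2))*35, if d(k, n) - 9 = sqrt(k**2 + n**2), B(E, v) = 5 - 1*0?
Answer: 26460 + 5880*sqrt(10) ≈ 45054.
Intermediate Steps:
B(E, v) = 5 (B(E, v) = 5 + 0 = 5)
d(k, n) = 9 + sqrt(k**2 + n**2)
(((B(4, -3) + 5)**2 - 16)*d(-6, 2))*35 = (((5 + 5)**2 - 16)*(9 + sqrt((-6)**2 + 2**2)))*35 = ((10**2 - 16)*(9 + sqrt(36 + 4)))*35 = ((100 - 16)*(9 + sqrt(40)))*35 = (84*(9 + 2*sqrt(10)))*35 = (756 + 168*sqrt(10))*35 = 26460 + 5880*sqrt(10)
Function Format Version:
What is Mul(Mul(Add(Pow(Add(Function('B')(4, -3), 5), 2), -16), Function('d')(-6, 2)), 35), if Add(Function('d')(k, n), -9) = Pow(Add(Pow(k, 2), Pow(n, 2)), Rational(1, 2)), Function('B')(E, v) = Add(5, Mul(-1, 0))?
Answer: Add(26460, Mul(5880, Pow(10, Rational(1, 2)))) ≈ 45054.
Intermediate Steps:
Function('B')(E, v) = 5 (Function('B')(E, v) = Add(5, 0) = 5)
Function('d')(k, n) = Add(9, Pow(Add(Pow(k, 2), Pow(n, 2)), Rational(1, 2)))
Mul(Mul(Add(Pow(Add(Function('B')(4, -3), 5), 2), -16), Function('d')(-6, 2)), 35) = Mul(Mul(Add(Pow(Add(5, 5), 2), -16), Add(9, Pow(Add(Pow(-6, 2), Pow(2, 2)), Rational(1, 2)))), 35) = Mul(Mul(Add(Pow(10, 2), -16), Add(9, Pow(Add(36, 4), Rational(1, 2)))), 35) = Mul(Mul(Add(100, -16), Add(9, Pow(40, Rational(1, 2)))), 35) = Mul(Mul(84, Add(9, Mul(2, Pow(10, Rational(1, 2))))), 35) = Mul(Add(756, Mul(168, Pow(10, Rational(1, 2)))), 35) = Add(26460, Mul(5880, Pow(10, Rational(1, 2))))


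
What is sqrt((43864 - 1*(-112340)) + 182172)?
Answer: 2*sqrt(84594) ≈ 581.70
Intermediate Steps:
sqrt((43864 - 1*(-112340)) + 182172) = sqrt((43864 + 112340) + 182172) = sqrt(156204 + 182172) = sqrt(338376) = 2*sqrt(84594)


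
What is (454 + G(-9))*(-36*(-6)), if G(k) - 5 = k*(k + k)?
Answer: 134136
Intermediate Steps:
G(k) = 5 + 2*k² (G(k) = 5 + k*(k + k) = 5 + k*(2*k) = 5 + 2*k²)
(454 + G(-9))*(-36*(-6)) = (454 + (5 + 2*(-9)²))*(-36*(-6)) = (454 + (5 + 2*81))*216 = (454 + (5 + 162))*216 = (454 + 167)*216 = 621*216 = 134136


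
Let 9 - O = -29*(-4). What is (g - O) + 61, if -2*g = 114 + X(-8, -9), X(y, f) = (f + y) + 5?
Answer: 117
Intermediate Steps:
O = -107 (O = 9 - (-29)*(-4) = 9 - 1*116 = 9 - 116 = -107)
X(y, f) = 5 + f + y
g = -51 (g = -(114 + (5 - 9 - 8))/2 = -(114 - 12)/2 = -½*102 = -51)
(g - O) + 61 = (-51 - 1*(-107)) + 61 = (-51 + 107) + 61 = 56 + 61 = 117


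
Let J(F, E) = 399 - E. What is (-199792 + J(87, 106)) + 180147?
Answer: -19352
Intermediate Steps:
(-199792 + J(87, 106)) + 180147 = (-199792 + (399 - 1*106)) + 180147 = (-199792 + (399 - 106)) + 180147 = (-199792 + 293) + 180147 = -199499 + 180147 = -19352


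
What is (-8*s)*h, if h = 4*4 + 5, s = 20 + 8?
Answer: -4704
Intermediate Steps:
s = 28
h = 21 (h = 16 + 5 = 21)
(-8*s)*h = -8*28*21 = -224*21 = -4704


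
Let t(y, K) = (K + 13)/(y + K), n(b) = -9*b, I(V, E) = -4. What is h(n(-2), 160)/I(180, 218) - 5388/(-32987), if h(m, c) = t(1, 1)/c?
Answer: 3217411/21111680 ≈ 0.15240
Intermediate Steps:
t(y, K) = (13 + K)/(K + y)
h(m, c) = 7/c (h(m, c) = ((13 + 1)/(1 + 1))/c = (14/2)/c = ((1/2)*14)/c = 7/c)
h(n(-2), 160)/I(180, 218) - 5388/(-32987) = (7/160)/(-4) - 5388/(-32987) = (7*(1/160))*(-1/4) - 5388*(-1/32987) = (7/160)*(-1/4) + 5388/32987 = -7/640 + 5388/32987 = 3217411/21111680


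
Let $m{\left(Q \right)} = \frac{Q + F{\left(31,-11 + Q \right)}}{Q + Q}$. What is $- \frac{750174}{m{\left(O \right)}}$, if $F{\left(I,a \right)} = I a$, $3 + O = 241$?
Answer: $- \frac{119027608}{2425} \approx -49084.0$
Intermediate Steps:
$O = 238$ ($O = -3 + 241 = 238$)
$m{\left(Q \right)} = \frac{-341 + 32 Q}{2 Q}$ ($m{\left(Q \right)} = \frac{Q + 31 \left(-11 + Q\right)}{Q + Q} = \frac{Q + \left(-341 + 31 Q\right)}{2 Q} = \left(-341 + 32 Q\right) \frac{1}{2 Q} = \frac{-341 + 32 Q}{2 Q}$)
$- \frac{750174}{m{\left(O \right)}} = - \frac{750174}{16 - \frac{341}{2 \cdot 238}} = - \frac{750174}{16 - \frac{341}{476}} = - \frac{750174}{\frac{7275}{476}} = \left(-750174\right) \frac{476}{7275} = - \frac{119027608}{2425}$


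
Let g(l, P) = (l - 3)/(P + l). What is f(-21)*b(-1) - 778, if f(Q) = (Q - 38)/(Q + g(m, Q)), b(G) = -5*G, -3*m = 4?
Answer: -1064767/1394 ≈ -763.82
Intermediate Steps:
m = -4/3 (m = -⅓*4 = -4/3 ≈ -1.3333)
g(l, P) = (-3 + l)/(P + l)
f(Q) = (-38 + Q)/(Q - 13/(3*(-4/3 + Q))) (f(Q) = (Q - 38)/(Q + (-3 - 4/3)/(Q - 4/3)) = (-38 + Q)/(Q - 13/3/(-4/3 + Q)) = (-38 + Q)/(Q - 13/(3*(-4/3 + Q))))
f(-21)*b(-1) - 778 = ((-38 - 21)*(-4 + 3*(-21))/(-13 - 21*(-4 + 3*(-21))))*(-5*(-1)) - 778 = (-59*(-4 - 63)/(-13 - 21*(-4 - 63)))*5 - 778 = (-59*(-67)/(-13 - 21*(-67)))*5 - 778 = (-59*(-67)/(-13 + 1407))*5 - 778 = (-59*(-67)/1394)*5 - 778 = ((1/1394)*(-59)*(-67))*5 - 778 = (3953/1394)*5 - 778 = 19765/1394 - 778 = -1064767/1394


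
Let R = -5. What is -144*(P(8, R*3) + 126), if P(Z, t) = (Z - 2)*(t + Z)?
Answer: -12096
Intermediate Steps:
P(Z, t) = (-2 + Z)*(Z + t)
-144*(P(8, R*3) + 126) = -144*((8² - 2*8 - (-10)*3 + 8*(-5*3)) + 126) = -144*((64 - 16 - 2*(-15) + 8*(-15)) + 126) = -144*((64 - 16 + 30 - 120) + 126) = -144*(-42 + 126) = -144*84 = -12096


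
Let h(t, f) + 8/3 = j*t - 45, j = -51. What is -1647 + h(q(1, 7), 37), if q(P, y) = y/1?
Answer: -6155/3 ≈ -2051.7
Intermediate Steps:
q(P, y) = y (q(P, y) = y*1 = y)
h(t, f) = -143/3 - 51*t (h(t, f) = -8/3 + (-51*t - 45) = -8/3 + (-45 - 51*t) = -143/3 - 51*t)
-1647 + h(q(1, 7), 37) = -1647 + (-143/3 - 51*7) = -1647 + (-143/3 - 357) = -1647 - 1214/3 = -6155/3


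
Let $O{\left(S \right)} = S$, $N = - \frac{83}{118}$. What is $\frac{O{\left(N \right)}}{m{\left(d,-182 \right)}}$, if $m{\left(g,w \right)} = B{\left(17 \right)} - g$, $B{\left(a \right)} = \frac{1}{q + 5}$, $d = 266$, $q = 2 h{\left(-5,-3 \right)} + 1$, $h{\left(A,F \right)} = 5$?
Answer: $\frac{664}{251045} \approx 0.0026449$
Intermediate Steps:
$q = 11$ ($q = 2 \cdot 5 + 1 = 10 + 1 = 11$)
$N = - \frac{83}{118}$ ($N = \left(-83\right) \frac{1}{118} = - \frac{83}{118} \approx -0.70339$)
$B{\left(a \right)} = \frac{1}{16}$ ($B{\left(a \right)} = \frac{1}{11 + 5} = \frac{1}{16}$)
$m{\left(g,w \right)} = \frac{1}{16} - g$
$\frac{O{\left(N \right)}}{m{\left(d,-182 \right)}} = - \frac{83}{118 \left(\frac{1}{16} - 266\right)} = - \frac{83}{118 \left(- \frac{4255}{16}\right)} = \left(- \frac{83}{118}\right) \left(- \frac{16}{4255}\right) = \frac{664}{251045}$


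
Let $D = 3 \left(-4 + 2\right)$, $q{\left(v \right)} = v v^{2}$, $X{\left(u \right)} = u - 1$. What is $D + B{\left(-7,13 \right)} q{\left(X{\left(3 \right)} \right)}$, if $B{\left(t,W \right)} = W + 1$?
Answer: $106$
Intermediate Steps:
$B{\left(t,W \right)} = 1 + W$
$X{\left(u \right)} = -1 + u$ ($X{\left(u \right)} = u - 1 = -1 + u$)
$q{\left(v \right)} = v^{3}$
$D = -6$ ($D = 3 \left(-2\right) = -6$)
$D + B{\left(-7,13 \right)} q{\left(X{\left(3 \right)} \right)} = -6 + \left(1 + 13\right) \left(-1 + 3\right)^{3} = -6 + 14 \cdot 2^{3} = -6 + 14 \cdot 8 = -6 + 112 = 106$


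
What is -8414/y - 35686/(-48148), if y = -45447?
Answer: 1013469457/1094091078 ≈ 0.92631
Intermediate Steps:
-8414/y - 35686/(-48148) = -8414/(-45447) - 35686/(-48148) = -8414*(-1/45447) - 35686*(-1/48148) = 8414/45447 + 17843/24074 = 1013469457/1094091078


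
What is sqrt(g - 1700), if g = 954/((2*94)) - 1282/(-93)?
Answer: I*sqrt(128477074002)/8742 ≈ 41.002*I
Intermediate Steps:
g = 164869/8742 (g = 954/188 - 1282*(-1/93) = 954*(1/188) + 1282/93 = 477/94 + 1282/93 = 164869/8742 ≈ 18.859)
sqrt(g - 1700) = sqrt(164869/8742 - 1700) = sqrt(-14696531/8742) = I*sqrt(128477074002)/8742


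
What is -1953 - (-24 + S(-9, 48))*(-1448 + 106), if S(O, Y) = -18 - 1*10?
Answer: -71737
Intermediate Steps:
S(O, Y) = -28 (S(O, Y) = -18 - 10 = -28)
-1953 - (-24 + S(-9, 48))*(-1448 + 106) = -1953 - (-24 - 28)*(-1448 + 106) = -1953 - (-52)*(-1342) = -1953 - 1*69784 = -1953 - 69784 = -71737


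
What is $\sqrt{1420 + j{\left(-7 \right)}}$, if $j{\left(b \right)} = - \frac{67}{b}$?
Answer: $\frac{\sqrt{70049}}{7} \approx 37.81$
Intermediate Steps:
$\sqrt{1420 + j{\left(-7 \right)}} = \sqrt{1420 - \frac{67}{-7}} = \sqrt{1420 - - \frac{67}{7}} = \sqrt{1420 + \frac{67}{7}} = \sqrt{\frac{10007}{7}} = \frac{\sqrt{70049}}{7}$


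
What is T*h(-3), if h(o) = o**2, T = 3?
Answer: 27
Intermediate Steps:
T*h(-3) = 3*(-3)**2 = 3*9 = 27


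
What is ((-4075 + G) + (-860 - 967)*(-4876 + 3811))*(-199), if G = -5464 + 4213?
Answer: -386145371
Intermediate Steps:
G = -1251
((-4075 + G) + (-860 - 967)*(-4876 + 3811))*(-199) = ((-4075 - 1251) + (-860 - 967)*(-4876 + 3811))*(-199) = (-5326 - 1827*(-1065))*(-199) = (-5326 + 1945755)*(-199) = 1940429*(-199) = -386145371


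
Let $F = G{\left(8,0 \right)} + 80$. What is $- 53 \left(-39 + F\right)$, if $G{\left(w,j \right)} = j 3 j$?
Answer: $-2173$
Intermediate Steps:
$G{\left(w,j \right)} = 3 j^{2}$ ($G{\left(w,j \right)} = 3 j j = 3 j^{2}$)
$F = 80$ ($F = 3 \cdot 0^{2} + 80 = 3 \cdot 0 + 80 = 0 + 80 = 80$)
$- 53 \left(-39 + F\right) = - 53 \left(-39 + 80\right) = \left(-53\right) 41 = -2173$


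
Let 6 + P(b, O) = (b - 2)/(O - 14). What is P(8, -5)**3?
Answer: -1728000/6859 ≈ -251.93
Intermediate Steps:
P(b, O) = -6 + (-2 + b)/(-14 + O) (P(b, O) = -6 + (b - 2)/(O - 14) = -6 + (-2 + b)/(-14 + O))
P(8, -5)**3 = ((82 + 8 - 6*(-5))/(-14 - 5))**3 = ((82 + 8 + 30)/(-19))**3 = (-1/19*120)**3 = (-120/19)**3 = -1728000/6859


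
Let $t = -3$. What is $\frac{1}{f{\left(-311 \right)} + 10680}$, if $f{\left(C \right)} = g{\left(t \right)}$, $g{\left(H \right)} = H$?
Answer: $\frac{1}{10677} \approx 9.3659 \cdot 10^{-5}$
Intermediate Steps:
$f{\left(C \right)} = -3$
$\frac{1}{f{\left(-311 \right)} + 10680} = \frac{1}{-3 + 10680} = \frac{1}{10677}$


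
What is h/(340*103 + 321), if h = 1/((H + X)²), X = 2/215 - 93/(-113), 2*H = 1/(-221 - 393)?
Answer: 890083069747600/21748563834193446309 ≈ 4.0926e-5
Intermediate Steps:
H = -1/1228 (H = 1/(2*(-221 - 393)) = (½)/(-614) = (½)*(-1/614) = -1/1228 ≈ -0.00081433)
X = 20221/24295 (X = 2*(1/215) - 93*(-1/113) = 2/215 + 93/113 = 20221/24295 ≈ 0.83231)
h = 890083069747600/615391863110649 (h = 1/((-1/1228 + 20221/24295)²) = 1/((24807093/29834260)²) = 1/(615391863110649/890083069747600) = 890083069747600/615391863110649 ≈ 1.4464)
h/(340*103 + 321) = 890083069747600/(615391863110649*(340*103 + 321)) = 890083069747600/(615391863110649*(35020 + 321)) = (890083069747600/615391863110649)/35341 = (890083069747600/615391863110649)*(1/35341) = 890083069747600/21748563834193446309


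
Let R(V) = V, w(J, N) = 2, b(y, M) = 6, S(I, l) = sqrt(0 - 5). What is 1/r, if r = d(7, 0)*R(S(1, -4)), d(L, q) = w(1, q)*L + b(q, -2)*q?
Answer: -I*sqrt(5)/70 ≈ -0.031944*I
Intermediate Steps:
S(I, l) = I*sqrt(5) (S(I, l) = sqrt(-5) = I*sqrt(5))
d(L, q) = 2*L + 6*q
r = 14*I*sqrt(5) (r = (2*7 + 6*0)*(I*sqrt(5)) = (14 + 0)*(I*sqrt(5)) = 14*(I*sqrt(5)) = 14*I*sqrt(5) ≈ 31.305*I)
1/r = 1/(14*I*sqrt(5)) = -I*sqrt(5)/70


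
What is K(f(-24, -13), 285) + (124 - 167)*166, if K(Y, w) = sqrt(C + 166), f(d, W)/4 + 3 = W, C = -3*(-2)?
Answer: -7138 + 2*sqrt(43) ≈ -7124.9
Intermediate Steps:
C = 6
f(d, W) = -12 + 4*W
K(Y, w) = 2*sqrt(43) (K(Y, w) = sqrt(6 + 166) = sqrt(172) = 2*sqrt(43))
K(f(-24, -13), 285) + (124 - 167)*166 = 2*sqrt(43) + (124 - 167)*166 = 2*sqrt(43) - 43*166 = 2*sqrt(43) - 7138 = -7138 + 2*sqrt(43)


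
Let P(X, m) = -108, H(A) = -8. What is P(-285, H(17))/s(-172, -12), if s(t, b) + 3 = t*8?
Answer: 108/1379 ≈ 0.078318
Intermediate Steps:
s(t, b) = -3 + 8*t (s(t, b) = -3 + t*8 = -3 + 8*t)
P(-285, H(17))/s(-172, -12) = -108/(-3 + 8*(-172)) = -108/(-3 - 1376) = -108/(-1379) = -108*(-1/1379) = 108/1379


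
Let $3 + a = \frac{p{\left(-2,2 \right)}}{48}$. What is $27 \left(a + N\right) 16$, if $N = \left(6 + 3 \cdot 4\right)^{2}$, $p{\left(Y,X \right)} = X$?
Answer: $138690$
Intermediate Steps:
$a = - \frac{71}{24}$ ($a = -3 + \frac{2}{48} = -3 + 2 \cdot \frac{1}{48} = -3 + \frac{1}{24} = - \frac{71}{24} \approx -2.9583$)
$N = 324$ ($N = \left(6 + 12\right)^{2} = 18^{2} = 324$)
$27 \left(a + N\right) 16 = 27 \left(- \frac{71}{24} + 324\right) 16 = 27 \cdot \frac{7705}{24} \cdot 16 = \frac{69345}{8} \cdot 16 = 138690$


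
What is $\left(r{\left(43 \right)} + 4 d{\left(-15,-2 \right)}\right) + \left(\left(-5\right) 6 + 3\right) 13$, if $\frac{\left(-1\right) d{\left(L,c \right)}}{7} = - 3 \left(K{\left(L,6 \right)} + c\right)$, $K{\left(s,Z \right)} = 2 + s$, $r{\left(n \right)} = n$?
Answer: $-1568$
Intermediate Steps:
$d{\left(L,c \right)} = 42 + 21 L + 21 c$ ($d{\left(L,c \right)} = - 7 \left(- 3 \left(\left(2 + L\right) + c\right)\right) = - 7 \left(- 3 \left(2 + L + c\right)\right) = - 7 \left(-6 - 3 L - 3 c\right) = 42 + 21 L + 21 c$)
$\left(r{\left(43 \right)} + 4 d{\left(-15,-2 \right)}\right) + \left(\left(-5\right) 6 + 3\right) 13 = \left(43 + 4 \left(42 + 21 \left(-15\right) + 21 \left(-2\right)\right)\right) + \left(\left(-5\right) 6 + 3\right) 13 = \left(43 + 4 \left(42 - 315 - 42\right)\right) + \left(-30 + 3\right) 13 = \left(43 + 4 \left(-315\right)\right) - 351 = \left(43 - 1260\right) - 351 = -1217 - 351 = -1568$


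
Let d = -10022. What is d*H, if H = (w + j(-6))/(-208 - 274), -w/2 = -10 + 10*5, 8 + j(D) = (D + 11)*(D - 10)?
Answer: -841848/241 ≈ -3493.1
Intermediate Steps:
j(D) = -8 + (-10 + D)*(11 + D) (j(D) = -8 + (D + 11)*(D - 10) = -8 + (11 + D)*(-10 + D) = -8 + (-10 + D)*(11 + D))
w = -80 (w = -2*(-10 + 10*5) = -2*(-10 + 50) = -2*40 = -80)
H = 84/241 (H = (-80 + (-118 - 6 + (-6)²))/(-208 - 274) = (-80 + (-118 - 6 + 36))/(-482) = (-80 - 88)*(-1/482) = -168*(-1/482) = 84/241 ≈ 0.34855)
d*H = -10022*84/241 = -841848/241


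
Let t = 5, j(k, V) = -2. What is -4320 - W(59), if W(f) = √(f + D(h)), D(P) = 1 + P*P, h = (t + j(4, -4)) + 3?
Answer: -4320 - 4*√6 ≈ -4329.8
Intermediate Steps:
h = 6 (h = (5 - 2) + 3 = 3 + 3 = 6)
D(P) = 1 + P²
W(f) = √(37 + f) (W(f) = √(f + (1 + 6²)) = √(f + (1 + 36)) = √(f + 37) = √(37 + f))
-4320 - W(59) = -4320 - √(37 + 59) = -4320 - √96 = -4320 - 4*√6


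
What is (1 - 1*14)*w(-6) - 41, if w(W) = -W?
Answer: -119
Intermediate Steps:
(1 - 1*14)*w(-6) - 41 = (1 - 1*14)*(-1*(-6)) - 41 = (1 - 14)*6 - 41 = -13*6 - 41 = -78 - 41 = -119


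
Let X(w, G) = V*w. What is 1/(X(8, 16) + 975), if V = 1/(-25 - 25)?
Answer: 25/24371 ≈ 0.0010258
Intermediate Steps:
V = -1/50 (V = 1/(-50) = -1/50 ≈ -0.020000)
X(w, G) = -w/50
1/(X(8, 16) + 975) = 1/(-1/50*8 + 975) = 1/(-4/25 + 975) = 1/(24371/25) = 25/24371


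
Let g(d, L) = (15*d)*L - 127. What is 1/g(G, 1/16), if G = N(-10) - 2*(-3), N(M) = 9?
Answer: -16/1807 ≈ -0.0088544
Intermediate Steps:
G = 15 (G = 9 - 2*(-3) = 9 - 1*(-6) = 9 + 6 = 15)
g(d, L) = -127 + 15*L*d (g(d, L) = 15*L*d - 127 = -127 + 15*L*d)
1/g(G, 1/16) = 1/(-127 + 15*15/16) = 1/(-127 + 15*(1/16)*15) = 1/(-127 + 225/16) = 1/(-1807/16) = -16/1807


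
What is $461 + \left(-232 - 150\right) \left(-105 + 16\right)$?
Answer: $34459$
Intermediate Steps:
$461 + \left(-232 - 150\right) \left(-105 + 16\right) = 461 - -33998 = 461 + 33998 = 34459$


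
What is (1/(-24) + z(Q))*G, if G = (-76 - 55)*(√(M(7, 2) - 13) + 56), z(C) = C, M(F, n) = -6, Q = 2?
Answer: -43099/3 - 6157*I*√19/24 ≈ -14366.0 - 1118.2*I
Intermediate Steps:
G = -7336 - 131*I*√19 (G = (-76 - 55)*(√(-6 - 13) + 56) = -131*(√(-19) + 56) = -131*(I*√19 + 56) = -131*(56 + I*√19) = -7336 - 131*I*√19 ≈ -7336.0 - 571.02*I)
(1/(-24) + z(Q))*G = (1/(-24) + 2)*(-7336 - 131*I*√19) = (-1/24 + 2)*(-7336 - 131*I*√19) = 47*(-7336 - 131*I*√19)/24 = -43099/3 - 6157*I*√19/24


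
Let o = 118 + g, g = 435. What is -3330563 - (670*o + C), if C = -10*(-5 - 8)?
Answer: -3701203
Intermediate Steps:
o = 553 (o = 118 + 435 = 553)
C = 130 (C = -10*(-13) = 130)
-3330563 - (670*o + C) = -3330563 - (670*553 + 130) = -3330563 - (370510 + 130) = -3330563 - 1*370640 = -3330563 - 370640 = -3701203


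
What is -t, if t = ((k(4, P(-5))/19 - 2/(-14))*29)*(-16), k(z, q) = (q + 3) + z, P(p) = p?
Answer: 15312/133 ≈ 115.13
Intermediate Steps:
k(z, q) = 3 + q + z (k(z, q) = (3 + q) + z = 3 + q + z)
t = -15312/133 (t = (((3 - 5 + 4)/19 - 2/(-14))*29)*(-16) = ((2*(1/19) - 2*(-1/14))*29)*(-16) = ((2/19 + 1/7)*29)*(-16) = ((33/133)*29)*(-16) = (957/133)*(-16) = -15312/133 ≈ -115.13)
-t = -1*(-15312/133) = 15312/133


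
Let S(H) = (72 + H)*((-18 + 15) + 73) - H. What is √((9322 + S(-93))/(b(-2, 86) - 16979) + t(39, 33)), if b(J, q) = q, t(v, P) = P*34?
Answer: √35561643877/5631 ≈ 33.489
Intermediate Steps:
t(v, P) = 34*P
S(H) = 5040 + 69*H (S(H) = (72 + H)*(-3 + 73) - H = (72 + H)*70 - H = (5040 + 70*H) - H = 5040 + 69*H)
√((9322 + S(-93))/(b(-2, 86) - 16979) + t(39, 33)) = √((9322 + (5040 + 69*(-93)))/(86 - 16979) + 34*33) = √((9322 + (5040 - 6417))/(-16893) + 1122) = √((9322 - 1377)*(-1/16893) + 1122) = √(7945*(-1/16893) + 1122) = √(-7945/16893 + 1122) = √(18946001/16893) = √35561643877/5631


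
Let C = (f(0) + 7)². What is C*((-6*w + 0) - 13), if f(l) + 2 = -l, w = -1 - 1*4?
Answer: 425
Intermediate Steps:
w = -5 (w = -1 - 4 = -5)
f(l) = -2 - l
C = 25 (C = ((-2 - 1*0) + 7)² = ((-2 + 0) + 7)² = (-2 + 7)² = 5² = 25)
C*((-6*w + 0) - 13) = 25*((-6*(-5) + 0) - 13) = 25*((30 + 0) - 13) = 25*(30 - 13) = 25*17 = 425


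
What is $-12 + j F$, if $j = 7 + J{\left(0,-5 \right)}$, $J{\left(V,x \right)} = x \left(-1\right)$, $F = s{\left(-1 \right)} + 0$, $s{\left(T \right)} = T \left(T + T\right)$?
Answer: $12$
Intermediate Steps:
$s{\left(T \right)} = 2 T^{2}$ ($s{\left(T \right)} = T 2 T = 2 T^{2}$)
$F = 2$ ($F = 2 \left(-1\right)^{2} + 0 = 2 \cdot 1 + 0 = 2 + 0 = 2$)
$J{\left(V,x \right)} = - x$
$j = 12$ ($j = 7 - -5 = 7 + 5 = 12$)
$-12 + j F = -12 + 12 \cdot 2 = -12 + 24 = 12$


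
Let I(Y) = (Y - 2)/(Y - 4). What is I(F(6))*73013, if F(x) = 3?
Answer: -73013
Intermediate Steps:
I(Y) = (-2 + Y)/(-4 + Y)
I(F(6))*73013 = ((-2 + 3)/(-4 + 3))*73013 = (1/(-1))*73013 = -1*1*73013 = -1*73013 = -73013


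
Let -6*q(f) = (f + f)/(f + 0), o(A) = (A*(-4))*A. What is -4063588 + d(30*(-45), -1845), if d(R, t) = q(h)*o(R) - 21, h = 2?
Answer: -1633609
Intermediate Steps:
o(A) = -4*A² (o(A) = (-4*A)*A = -4*A²)
q(f) = -⅓ (q(f) = -(f + f)/(6*(f + 0)) = -2*f/(6*f) = -⅙*2 = -⅓)
d(R, t) = -21 + 4*R²/3 (d(R, t) = -(-4)*R²/3 - 21 = 4*R²/3 - 21 = -21 + 4*R²/3)
-4063588 + d(30*(-45), -1845) = -4063588 + (-21 + 4*(30*(-45))²/3) = -4063588 + (-21 + (4/3)*(-1350)²) = -4063588 + (-21 + (4/3)*1822500) = -4063588 + (-21 + 2430000) = -4063588 + 2429979 = -1633609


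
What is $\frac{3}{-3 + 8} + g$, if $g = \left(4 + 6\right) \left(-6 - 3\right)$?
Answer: $- \frac{447}{5} \approx -89.4$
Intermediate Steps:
$g = -90$ ($g = 10 \left(-9\right) = -90$)
$\frac{3}{-3 + 8} + g = \frac{3}{-3 + 8} - 90 = \frac{3}{5} - 90 = - \frac{447}{5}$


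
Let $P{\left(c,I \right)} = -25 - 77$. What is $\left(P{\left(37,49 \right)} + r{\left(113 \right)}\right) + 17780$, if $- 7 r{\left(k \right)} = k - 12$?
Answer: $\frac{123645}{7} \approx 17664.0$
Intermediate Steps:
$P{\left(c,I \right)} = -102$ ($P{\left(c,I \right)} = -25 - 77 = -102$)
$r{\left(k \right)} = \frac{12}{7} - \frac{k}{7}$ ($r{\left(k \right)} = - \frac{k - 12}{7} = - \frac{-12 + k}{7} = \frac{12}{7} - \frac{k}{7}$)
$\left(P{\left(37,49 \right)} + r{\left(113 \right)}\right) + 17780 = \left(-102 + \left(\frac{12}{7} - \frac{113}{7}\right)\right) + 17780 = \left(-102 - \frac{101}{7}\right) + 17780 = - \frac{815}{7} + 17780 = \frac{123645}{7}$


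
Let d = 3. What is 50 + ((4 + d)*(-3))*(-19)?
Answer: 449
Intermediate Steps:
50 + ((4 + d)*(-3))*(-19) = 50 + ((4 + 3)*(-3))*(-19) = 50 + (7*(-3))*(-19) = 50 - 21*(-19) = 50 + 399 = 449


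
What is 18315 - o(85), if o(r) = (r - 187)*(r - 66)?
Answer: 20253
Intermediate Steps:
o(r) = (-187 + r)*(-66 + r)
18315 - o(85) = 18315 - (12342 + 85**2 - 253*85) = 18315 - (12342 + 7225 - 21505) = 18315 - 1*(-1938) = 18315 + 1938 = 20253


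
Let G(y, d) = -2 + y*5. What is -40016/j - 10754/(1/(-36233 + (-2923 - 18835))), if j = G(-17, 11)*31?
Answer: 1681944212174/2697 ≈ 6.2364e+8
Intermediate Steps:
G(y, d) = -2 + 5*y
j = -2697 (j = (-2 + 5*(-17))*31 = (-2 - 85)*31 = -87*31 = -2697)
-40016/j - 10754/(1/(-36233 + (-2923 - 18835))) = -40016/(-2697) - 10754/(1/(-36233 + (-2923 - 18835))) = -40016*(-1/2697) - 10754/(1/(-36233 - 21758)) = 40016/2697 - 10754/(1/(-57991)) = 40016/2697 - 10754/(-1/57991) = 40016/2697 - 10754*(-57991) = 40016/2697 + 623635214 = 1681944212174/2697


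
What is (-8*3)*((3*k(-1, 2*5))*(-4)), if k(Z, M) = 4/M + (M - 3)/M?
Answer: 1584/5 ≈ 316.80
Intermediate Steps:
k(Z, M) = 4/M + (-3 + M)/M
(-8*3)*((3*k(-1, 2*5))*(-4)) = (-8*3)*((3*((1 + 2*5)/((2*5))))*(-4)) = -24*3*((1 + 10)/10)*(-4) = -24*3*((⅒)*11)*(-4) = -24*3*(11/10)*(-4) = -396*(-4)/5 = -24*(-66/5) = 1584/5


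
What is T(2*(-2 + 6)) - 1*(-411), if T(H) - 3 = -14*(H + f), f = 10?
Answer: 162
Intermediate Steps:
T(H) = -137 - 14*H (T(H) = 3 - 14*(H + 10) = 3 - 14*(10 + H) = 3 + (-140 - 14*H) = -137 - 14*H)
T(2*(-2 + 6)) - 1*(-411) = (-137 - 28*(-2 + 6)) - 1*(-411) = (-137 - 28*4) + 411 = (-137 - 14*8) + 411 = (-137 - 112) + 411 = -249 + 411 = 162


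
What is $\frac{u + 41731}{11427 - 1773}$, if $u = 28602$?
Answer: $\frac{70333}{9654} \approx 7.2854$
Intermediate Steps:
$\frac{u + 41731}{11427 - 1773} = \frac{28602 + 41731}{11427 - 1773} = \frac{70333}{9654}$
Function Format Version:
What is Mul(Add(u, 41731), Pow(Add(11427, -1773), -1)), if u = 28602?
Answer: Rational(70333, 9654) ≈ 7.2854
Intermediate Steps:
Mul(Add(u, 41731), Pow(Add(11427, -1773), -1)) = Mul(Add(28602, 41731), Pow(Add(11427, -1773), -1)) = Mul(70333, Pow(9654, -1)) = Mul(70333, Rational(1, 9654)) = Rational(70333, 9654)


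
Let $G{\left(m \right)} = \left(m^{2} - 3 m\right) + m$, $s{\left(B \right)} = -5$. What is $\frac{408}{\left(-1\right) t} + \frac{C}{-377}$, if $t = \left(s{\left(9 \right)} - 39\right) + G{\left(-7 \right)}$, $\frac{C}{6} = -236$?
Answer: $- \frac{126912}{7163} \approx -17.718$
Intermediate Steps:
$C = -1416$ ($C = 6 \left(-236\right) = -1416$)
$G{\left(m \right)} = m^{2} - 2 m$
$t = 19$ ($t = \left(-5 - 39\right) - 7 \left(-2 - 7\right) = -44 - -63 = -44 + 63 = 19$)
$\frac{408}{\left(-1\right) t} + \frac{C}{-377} = \frac{408}{\left(-1\right) 19} - \frac{1416}{-377} = \frac{408}{-19} - - \frac{1416}{377} = 408 \left(- \frac{1}{19}\right) + \frac{1416}{377} = - \frac{408}{19} + \frac{1416}{377} = - \frac{126912}{7163}$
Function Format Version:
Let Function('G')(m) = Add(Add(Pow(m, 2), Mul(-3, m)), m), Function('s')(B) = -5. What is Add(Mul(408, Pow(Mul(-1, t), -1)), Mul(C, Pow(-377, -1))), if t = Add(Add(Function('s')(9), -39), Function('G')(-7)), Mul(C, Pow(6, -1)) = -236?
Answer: Rational(-126912, 7163) ≈ -17.718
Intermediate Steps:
C = -1416 (C = Mul(6, -236) = -1416)
Function('G')(m) = Add(Pow(m, 2), Mul(-2, m))
t = 19 (t = Add(Add(-5, -39), Mul(-7, Add(-2, -7))) = Add(-44, Mul(-7, -9)) = Add(-44, 63) = 19)
Add(Mul(408, Pow(Mul(-1, t), -1)), Mul(C, Pow(-377, -1))) = Add(Mul(408, Pow(Mul(-1, 19), -1)), Mul(-1416, Pow(-377, -1))) = Add(Mul(408, Pow(-19, -1)), Mul(-1416, Rational(-1, 377))) = Add(Mul(408, Rational(-1, 19)), Rational(1416, 377)) = Add(Rational(-408, 19), Rational(1416, 377)) = Rational(-126912, 7163)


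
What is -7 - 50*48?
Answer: -2407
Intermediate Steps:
-7 - 50*48 = -7 - 2400 = -2407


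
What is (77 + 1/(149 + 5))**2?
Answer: 140635881/23716 ≈ 5930.0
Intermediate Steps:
(77 + 1/(149 + 5))**2 = (77 + 1/154)**2 = (11859/154)**2 = 140635881/23716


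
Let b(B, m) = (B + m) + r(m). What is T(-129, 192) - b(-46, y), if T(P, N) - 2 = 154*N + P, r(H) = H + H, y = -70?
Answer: 29697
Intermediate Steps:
r(H) = 2*H
b(B, m) = B + 3*m (b(B, m) = (B + m) + 2*m = B + 3*m)
T(P, N) = 2 + P + 154*N (T(P, N) = 2 + (154*N + P) = 2 + (P + 154*N) = 2 + P + 154*N)
T(-129, 192) - b(-46, y) = (2 - 129 + 154*192) - (-46 + 3*(-70)) = (2 - 129 + 29568) - (-46 - 210) = 29441 - 1*(-256) = 29441 + 256 = 29697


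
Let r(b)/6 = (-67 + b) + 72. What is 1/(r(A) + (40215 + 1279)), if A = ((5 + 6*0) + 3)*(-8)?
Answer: 1/41140 ≈ 2.4307e-5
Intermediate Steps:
A = -64 (A = ((5 + 0) + 3)*(-8) = (5 + 3)*(-8) = 8*(-8) = -64)
r(b) = 30 + 6*b (r(b) = 6*((-67 + b) + 72) = 6*(5 + b) = 30 + 6*b)
1/(r(A) + (40215 + 1279)) = 1/((30 + 6*(-64)) + (40215 + 1279)) = 1/((30 - 384) + 41494) = 1/(-354 + 41494) = 1/41140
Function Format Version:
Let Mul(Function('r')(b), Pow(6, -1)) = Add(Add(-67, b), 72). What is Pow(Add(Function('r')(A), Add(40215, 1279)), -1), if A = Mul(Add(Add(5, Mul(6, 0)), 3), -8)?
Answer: Rational(1, 41140) ≈ 2.4307e-5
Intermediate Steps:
A = -64 (A = Mul(Add(Add(5, 0), 3), -8) = Mul(Add(5, 3), -8) = Mul(8, -8) = -64)
Function('r')(b) = Add(30, Mul(6, b)) (Function('r')(b) = Mul(6, Add(Add(-67, b), 72)) = Mul(6, Add(5, b)) = Add(30, Mul(6, b)))
Pow(Add(Function('r')(A), Add(40215, 1279)), -1) = Pow(Add(Add(30, Mul(6, -64)), Add(40215, 1279)), -1) = Pow(Add(Add(30, -384), 41494), -1) = Pow(Add(-354, 41494), -1) = Pow(41140, -1) = Rational(1, 41140)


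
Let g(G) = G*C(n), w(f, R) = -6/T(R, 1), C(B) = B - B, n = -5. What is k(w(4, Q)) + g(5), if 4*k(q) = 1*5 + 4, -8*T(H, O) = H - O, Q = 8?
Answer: 9/4 ≈ 2.2500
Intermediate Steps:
C(B) = 0
T(H, O) = -H/8 + O/8 (T(H, O) = -(H - O)/8 = -H/8 + O/8)
w(f, R) = -6/(1/8 - R/8) (w(f, R) = -6/(-R/8 + (1/8)*1) = -6/(-R/8 + 1/8) = -6/(1/8 - R/8))
k(q) = 9/4 (k(q) = (1*5 + 4)/4 = (5 + 4)/4 = (1/4)*9 = 9/4)
g(G) = 0 (g(G) = G*0 = 0)
k(w(4, Q)) + g(5) = 9/4 + 0 = 9/4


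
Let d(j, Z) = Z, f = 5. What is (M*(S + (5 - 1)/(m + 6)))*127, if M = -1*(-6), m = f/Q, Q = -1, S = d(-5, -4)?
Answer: 0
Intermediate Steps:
S = -4
m = -5 (m = 5/(-1) = 5*(-1) = -5)
M = 6
(M*(S + (5 - 1)/(m + 6)))*127 = (6*(-4 + (5 - 1)/(-5 + 6)))*127 = (6*(-4 + 4/1))*127 = (6*(-4 + 4*1))*127 = (6*(-4 + 4))*127 = (6*0)*127 = 0*127 = 0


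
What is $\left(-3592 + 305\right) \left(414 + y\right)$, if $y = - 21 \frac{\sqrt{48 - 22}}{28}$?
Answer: $-1360818 + \frac{9861 \sqrt{26}}{4} \approx -1.3482 \cdot 10^{6}$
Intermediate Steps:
$y = - \frac{3 \sqrt{26}}{4}$ ($y = - 21 \sqrt{26} \cdot \frac{1}{28} = - 21 \frac{\sqrt{26}}{28} = - \frac{3 \sqrt{26}}{4} \approx -3.8243$)
$\left(-3592 + 305\right) \left(414 + y\right) = \left(-3592 + 305\right) \left(414 - \frac{3 \sqrt{26}}{4}\right) = - 3287 \left(414 - \frac{3 \sqrt{26}}{4}\right) = -1360818 + \frac{9861 \sqrt{26}}{4}$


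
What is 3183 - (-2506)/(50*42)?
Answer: 477629/150 ≈ 3184.2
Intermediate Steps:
3183 - (-2506)/(50*42) = 3183 - (-2506)/2100 = 3183 - 1*(-179/150) = 3183 + 179/150 = 477629/150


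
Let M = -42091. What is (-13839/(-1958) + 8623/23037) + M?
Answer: -1898239725709/45106446 ≈ -42084.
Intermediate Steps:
(-13839/(-1958) + 8623/23037) + M = (-13839/(-1958) + 8623/23037) - 42091 = (-13839*(-1/1958) + 8623*(1/23037)) - 42091 = (13839/1958 + 8623/23037) - 42091 = 335692877/45106446 - 42091 = -1898239725709/45106446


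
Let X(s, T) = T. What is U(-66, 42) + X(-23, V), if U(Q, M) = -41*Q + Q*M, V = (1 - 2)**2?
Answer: -65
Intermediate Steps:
V = 1 (V = (-1)**2 = 1)
U(Q, M) = -41*Q + M*Q
U(-66, 42) + X(-23, V) = -66*(-41 + 42) + 1 = -66*1 + 1 = -66 + 1 = -65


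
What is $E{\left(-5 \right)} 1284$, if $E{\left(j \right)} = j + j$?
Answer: $-12840$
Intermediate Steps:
$E{\left(j \right)} = 2 j$
$E{\left(-5 \right)} 1284 = 2 \left(-5\right) 1284 = \left(-10\right) 1284 = -12840$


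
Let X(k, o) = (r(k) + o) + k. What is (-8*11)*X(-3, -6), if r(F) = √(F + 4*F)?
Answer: 792 - 88*I*√15 ≈ 792.0 - 340.82*I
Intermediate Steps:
r(F) = √5*√F (r(F) = √(5*F) = √5*√F)
X(k, o) = k + o + √5*√k (X(k, o) = (√5*√k + o) + k = (o + √5*√k) + k = k + o + √5*√k)
(-8*11)*X(-3, -6) = (-8*11)*(-3 - 6 + √5*√(-3)) = -88*(-3 - 6 + √5*(I*√3)) = -88*(-3 - 6 + I*√15) = -88*(-9 + I*√15) = 792 - 88*I*√15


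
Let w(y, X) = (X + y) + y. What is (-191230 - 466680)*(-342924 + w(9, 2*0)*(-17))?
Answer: 225814449300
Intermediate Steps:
w(y, X) = X + 2*y
(-191230 - 466680)*(-342924 + w(9, 2*0)*(-17)) = (-191230 - 466680)*(-342924 + (2*0 + 2*9)*(-17)) = -657910*(-342924 + (0 + 18)*(-17)) = -657910*(-342924 + 18*(-17)) = -657910*(-342924 - 306) = -657910*(-343230) = 225814449300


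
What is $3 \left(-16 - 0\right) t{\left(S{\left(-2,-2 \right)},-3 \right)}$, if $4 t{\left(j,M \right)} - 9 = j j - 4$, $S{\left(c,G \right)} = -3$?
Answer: $-168$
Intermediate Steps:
$t{\left(j,M \right)} = \frac{5}{4} + \frac{j^{2}}{4}$ ($t{\left(j,M \right)} = \frac{9}{4} + \frac{j j - 4}{4} = \frac{9}{4} + \frac{j^{2} - 4}{4} = \frac{9}{4} + \frac{-4 + j^{2}}{4} = \frac{9}{4} + \left(-1 + \frac{j^{2}}{4}\right) = \frac{5}{4} + \frac{j^{2}}{4}$)
$3 \left(-16 - 0\right) t{\left(S{\left(-2,-2 \right)},-3 \right)} = 3 \left(-16 - 0\right) \left(\frac{5}{4} + \frac{\left(-3\right)^{2}}{4}\right) = 3 \left(-16 + 0\right) \left(\frac{5}{4} + \frac{1}{4} \cdot 9\right) = 3 \left(-16\right) \left(\frac{5}{4} + \frac{9}{4}\right) = \left(-48\right) \frac{7}{2} = -168$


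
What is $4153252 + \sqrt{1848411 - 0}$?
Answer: $4153252 + 177 \sqrt{59} \approx 4.1546 \cdot 10^{6}$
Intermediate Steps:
$4153252 + \sqrt{1848411 - 0} = 4153252 + \sqrt{1848411 + 0} = 4153252 + \sqrt{1848411} = 4153252 + 177 \sqrt{59}$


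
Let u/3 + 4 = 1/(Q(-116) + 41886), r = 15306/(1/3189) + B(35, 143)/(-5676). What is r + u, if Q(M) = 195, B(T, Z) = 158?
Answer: 1943091756645277/39808626 ≈ 4.8811e+7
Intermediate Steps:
r = 138525146813/2838 (r = 15306/(1/3189) + 158/(-5676) = 15306/(1/3189) + 158*(-1/5676) = 15306*3189 - 79/2838 = 48810834 - 79/2838 = 138525146813/2838 ≈ 4.8811e+7)
u = -168323/14027 (u = -12 + 3/(195 + 41886) = -12 + 3/42081 = -12 + 3*(1/42081) = -12 + 1/14027 = -168323/14027 ≈ -12.000)
r + u = 138525146813/2838 - 168323/14027 = 1943091756645277/39808626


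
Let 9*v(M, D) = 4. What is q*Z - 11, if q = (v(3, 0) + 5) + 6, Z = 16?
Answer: 1549/9 ≈ 172.11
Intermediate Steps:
v(M, D) = 4/9 (v(M, D) = (⅑)*4 = 4/9)
q = 103/9 (q = (4/9 + 5) + 6 = 49/9 + 6 = 103/9 ≈ 11.444)
q*Z - 11 = (103/9)*16 - 11 = 1648/9 - 11 = 1549/9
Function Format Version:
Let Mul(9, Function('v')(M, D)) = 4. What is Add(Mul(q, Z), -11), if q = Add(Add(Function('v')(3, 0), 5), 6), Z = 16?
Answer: Rational(1549, 9) ≈ 172.11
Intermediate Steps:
Function('v')(M, D) = Rational(4, 9) (Function('v')(M, D) = Mul(Rational(1, 9), 4) = Rational(4, 9))
q = Rational(103, 9) (q = Add(Add(Rational(4, 9), 5), 6) = Add(Rational(49, 9), 6) = Rational(103, 9) ≈ 11.444)
Add(Mul(q, Z), -11) = Add(Mul(Rational(103, 9), 16), -11) = Add(Rational(1648, 9), -11) = Rational(1549, 9)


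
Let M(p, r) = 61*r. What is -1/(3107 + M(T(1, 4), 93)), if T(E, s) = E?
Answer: -1/8780 ≈ -0.00011390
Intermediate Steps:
-1/(3107 + M(T(1, 4), 93)) = -1/(3107 + 61*93) = -1/(3107 + 5673) = -1/8780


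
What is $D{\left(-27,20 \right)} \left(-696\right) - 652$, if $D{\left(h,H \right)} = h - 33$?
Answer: $41108$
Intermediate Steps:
$D{\left(h,H \right)} = -33 + h$
$D{\left(-27,20 \right)} \left(-696\right) - 652 = \left(-33 - 27\right) \left(-696\right) - 652 = \left(-60\right) \left(-696\right) - 652 = 41760 - 652 = 41108$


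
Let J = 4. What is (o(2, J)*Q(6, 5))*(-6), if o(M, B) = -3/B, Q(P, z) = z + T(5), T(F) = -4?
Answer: 9/2 ≈ 4.5000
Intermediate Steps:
Q(P, z) = -4 + z (Q(P, z) = z - 4 = -4 + z)
(o(2, J)*Q(6, 5))*(-6) = ((-3/4)*(-4 + 5))*(-6) = (-3*1/4*1)*(-6) = -3/4*1*(-6) = -3/4*(-6) = 9/2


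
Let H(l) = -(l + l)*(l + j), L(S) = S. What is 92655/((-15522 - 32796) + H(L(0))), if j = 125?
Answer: -30885/16106 ≈ -1.9176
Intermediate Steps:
H(l) = -2*l*(125 + l) (H(l) = -(l + l)*(l + 125) = -2*l*(125 + l))
92655/((-15522 - 32796) + H(L(0))) = 92655/((-15522 - 32796) - 2*0*(125 + 0)) = 92655/(-48318 - 2*0*125) = 92655/(-48318 + 0) = 92655/(-48318) = 92655*(-1/48318) = -30885/16106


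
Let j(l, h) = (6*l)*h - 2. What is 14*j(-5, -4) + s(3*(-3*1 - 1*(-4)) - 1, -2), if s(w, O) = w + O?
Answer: 1652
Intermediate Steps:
j(l, h) = -2 + 6*h*l (j(l, h) = 6*h*l - 2 = -2 + 6*h*l)
s(w, O) = O + w
14*j(-5, -4) + s(3*(-3*1 - 1*(-4)) - 1, -2) = 14*(-2 + 6*(-4)*(-5)) + (-2 + (3*(-3*1 - 1*(-4)) - 1)) = 14*(-2 + 120) + (-2 + (3*(-3 + 4) - 1)) = 14*118 + (-2 + (3*1 - 1)) = 1652 + (-2 + (3 - 1)) = 1652 + (-2 + 2) = 1652 + 0 = 1652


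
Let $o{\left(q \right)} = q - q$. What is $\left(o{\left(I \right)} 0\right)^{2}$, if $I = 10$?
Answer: $0$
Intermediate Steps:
$o{\left(q \right)} = 0$
$\left(o{\left(I \right)} 0\right)^{2} = \left(0 \cdot 0\right)^{2} = 0^{2} = 0$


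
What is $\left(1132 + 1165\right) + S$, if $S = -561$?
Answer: $1736$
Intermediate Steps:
$\left(1132 + 1165\right) + S = \left(1132 + 1165\right) - 561 = 2297 - 561 = 1736$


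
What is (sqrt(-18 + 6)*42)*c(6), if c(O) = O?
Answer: 504*I*sqrt(3) ≈ 872.95*I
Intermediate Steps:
(sqrt(-18 + 6)*42)*c(6) = (sqrt(-18 + 6)*42)*6 = (sqrt(-12)*42)*6 = ((2*I*sqrt(3))*42)*6 = (84*I*sqrt(3))*6 = 504*I*sqrt(3)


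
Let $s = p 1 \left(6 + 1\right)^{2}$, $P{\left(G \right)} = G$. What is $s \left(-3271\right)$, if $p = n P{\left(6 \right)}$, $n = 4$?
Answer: $-3846696$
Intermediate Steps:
$p = 24$ ($p = 4 \cdot 6 = 24$)
$s = 1176$ ($s = 24 \cdot 1 \left(6 + 1\right)^{2} = 24 \cdot 7^{2} = 24 \cdot 49 = 1176$)
$s \left(-3271\right) = 1176 \left(-3271\right) = -3846696$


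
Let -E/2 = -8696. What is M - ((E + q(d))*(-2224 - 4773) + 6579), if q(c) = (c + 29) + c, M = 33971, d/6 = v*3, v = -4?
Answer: 120914561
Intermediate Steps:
E = 17392 (E = -2*(-8696) = 17392)
d = -72 (d = 6*(-4*3) = 6*(-12) = -72)
q(c) = 29 + 2*c (q(c) = (29 + c) + c = 29 + 2*c)
M - ((E + q(d))*(-2224 - 4773) + 6579) = 33971 - ((17392 + (29 + 2*(-72)))*(-2224 - 4773) + 6579) = 33971 - ((17392 + (29 - 144))*(-6997) + 6579) = 33971 - ((17392 - 115)*(-6997) + 6579) = 33971 - (17277*(-6997) + 6579) = 33971 - (-120887169 + 6579) = 33971 - 1*(-120880590) = 33971 + 120880590 = 120914561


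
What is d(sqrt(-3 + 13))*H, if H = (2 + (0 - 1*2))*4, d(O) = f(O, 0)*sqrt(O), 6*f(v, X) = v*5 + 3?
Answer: 0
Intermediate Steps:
f(v, X) = 1/2 + 5*v/6 (f(v, X) = (v*5 + 3)/6 = (5*v + 3)/6 = (3 + 5*v)/6 = 1/2 + 5*v/6)
d(O) = sqrt(O)*(1/2 + 5*O/6) (d(O) = (1/2 + 5*O/6)*sqrt(O) = sqrt(O)*(1/2 + 5*O/6))
H = 0 (H = (2 + (0 - 2))*4 = (2 - 2)*4 = 0*4 = 0)
d(sqrt(-3 + 13))*H = (sqrt(sqrt(-3 + 13))*(3 + 5*sqrt(-3 + 13))/6)*0 = (sqrt(sqrt(10))*(3 + 5*sqrt(10))/6)*0 = (10**(1/4)*(3 + 5*sqrt(10))/6)*0 = 0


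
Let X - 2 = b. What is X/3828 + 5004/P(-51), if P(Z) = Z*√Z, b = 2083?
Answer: 695/1276 + 556*I*√51/289 ≈ 0.54467 + 13.739*I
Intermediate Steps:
X = 2085 (X = 2 + 2083 = 2085)
P(Z) = Z^(3/2)
X/3828 + 5004/P(-51) = 2085/3828 + 5004/((-51)^(3/2)) = 2085*(1/3828) + 5004/((-51*I*√51)) = 695/1276 + 5004*(I*√51/2601) = 695/1276 + 556*I*√51/289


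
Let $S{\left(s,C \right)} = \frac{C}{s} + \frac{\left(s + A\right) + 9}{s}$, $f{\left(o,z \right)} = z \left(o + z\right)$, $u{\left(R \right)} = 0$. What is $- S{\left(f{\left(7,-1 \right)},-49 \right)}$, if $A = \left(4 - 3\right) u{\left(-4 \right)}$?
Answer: $- \frac{23}{3} \approx -7.6667$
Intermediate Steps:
$A = 0$ ($A = \left(4 - 3\right) 0 = 1 \cdot 0 = 0$)
$S{\left(s,C \right)} = \frac{C}{s} + \frac{9 + s}{s}$ ($S{\left(s,C \right)} = \frac{C}{s} + \frac{\left(s + 0\right) + 9}{s} = \frac{C}{s} + \frac{s + 9}{s} = \frac{C}{s} + \frac{9 + s}{s}$)
$- S{\left(f{\left(7,-1 \right)},-49 \right)} = - \frac{9 - 49 - \left(7 - 1\right)}{\left(-1\right) \left(7 - 1\right)} = - \frac{9 - 49 - 6}{\left(-1\right) 6} = - \frac{9 - 49 - 6}{-6} = - \frac{\left(-1\right) \left(-46\right)}{6} = \left(-1\right) \frac{23}{3} = - \frac{23}{3}$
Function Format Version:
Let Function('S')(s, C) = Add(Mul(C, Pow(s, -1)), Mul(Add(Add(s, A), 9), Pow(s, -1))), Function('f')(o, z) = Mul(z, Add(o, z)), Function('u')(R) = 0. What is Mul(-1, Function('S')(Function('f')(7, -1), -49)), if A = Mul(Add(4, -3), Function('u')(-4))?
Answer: Rational(-23, 3) ≈ -7.6667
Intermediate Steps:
A = 0 (A = Mul(Add(4, -3), 0) = Mul(1, 0) = 0)
Function('S')(s, C) = Add(Mul(C, Pow(s, -1)), Mul(Pow(s, -1), Add(9, s))) (Function('S')(s, C) = Add(Mul(C, Pow(s, -1)), Mul(Add(Add(s, 0), 9), Pow(s, -1))) = Add(Mul(C, Pow(s, -1)), Mul(Add(s, 9), Pow(s, -1))) = Add(Mul(C, Pow(s, -1)), Mul(Add(9, s), Pow(s, -1))) = Add(Mul(C, Pow(s, -1)), Mul(Pow(s, -1), Add(9, s))))
Mul(-1, Function('S')(Function('f')(7, -1), -49)) = Mul(-1, Mul(Pow(Mul(-1, Add(7, -1)), -1), Add(9, -49, Mul(-1, Add(7, -1))))) = Mul(-1, Mul(Pow(Mul(-1, 6), -1), Add(9, -49, Mul(-1, 6)))) = Mul(-1, Mul(Pow(-6, -1), Add(9, -49, -6))) = Mul(-1, Mul(Rational(-1, 6), -46)) = Mul(-1, Rational(23, 3)) = Rational(-23, 3)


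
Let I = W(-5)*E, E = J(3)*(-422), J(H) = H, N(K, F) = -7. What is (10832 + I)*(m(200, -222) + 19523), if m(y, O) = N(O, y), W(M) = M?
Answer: 334933592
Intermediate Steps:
E = -1266 (E = 3*(-422) = -1266)
m(y, O) = -7
I = 6330 (I = -5*(-1266) = 6330)
(10832 + I)*(m(200, -222) + 19523) = (10832 + 6330)*(-7 + 19523) = 17162*19516 = 334933592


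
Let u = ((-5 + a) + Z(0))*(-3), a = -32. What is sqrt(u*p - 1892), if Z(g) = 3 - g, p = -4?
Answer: 10*I*sqrt(23) ≈ 47.958*I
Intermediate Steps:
u = 102 (u = ((-5 - 32) + (3 - 1*0))*(-3) = (-37 + (3 + 0))*(-3) = (-37 + 3)*(-3) = -34*(-3) = 102)
sqrt(u*p - 1892) = sqrt(102*(-4) - 1892) = sqrt(-408 - 1892) = sqrt(-2300) = 10*I*sqrt(23)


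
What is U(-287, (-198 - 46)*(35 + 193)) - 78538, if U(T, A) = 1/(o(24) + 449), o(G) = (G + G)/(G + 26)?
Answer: -883473937/11249 ≈ -78538.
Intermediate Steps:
o(G) = 2*G/(26 + G) (o(G) = (2*G)/(26 + G) = 2*G/(26 + G))
U(T, A) = 25/11249 (U(T, A) = 1/(2*24/(26 + 24) + 449) = 1/(2*24/50 + 449) = 1/(2*24*(1/50) + 449) = 1/(24/25 + 449) = 1/(11249/25) = 25/11249)
U(-287, (-198 - 46)*(35 + 193)) - 78538 = 25/11249 - 78538 = -883473937/11249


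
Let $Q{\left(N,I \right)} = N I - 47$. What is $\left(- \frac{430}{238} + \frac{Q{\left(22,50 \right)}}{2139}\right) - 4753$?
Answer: $- \frac{403389317}{84847} \approx -4754.3$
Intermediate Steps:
$Q{\left(N,I \right)} = -47 + I N$ ($Q{\left(N,I \right)} = I N - 47 = -47 + I N$)
$\left(- \frac{430}{238} + \frac{Q{\left(22,50 \right)}}{2139}\right) - 4753 = \left(- \frac{430}{238} + \frac{-47 + 50 \cdot 22}{2139}\right) - 4753 = \left(\left(-430\right) \frac{1}{238} + \left(-47 + 1100\right) \frac{1}{2139}\right) - 4753 = \left(- \frac{215}{119} + 1053 \cdot \frac{1}{2139}\right) - 4753 = \left(- \frac{215}{119} + \frac{351}{713}\right) - 4753 = - \frac{111526}{84847} - 4753 = - \frac{403389317}{84847}$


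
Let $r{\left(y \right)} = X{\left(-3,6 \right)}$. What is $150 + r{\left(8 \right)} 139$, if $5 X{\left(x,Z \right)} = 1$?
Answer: $\frac{889}{5} \approx 177.8$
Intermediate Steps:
$X{\left(x,Z \right)} = \frac{1}{5}$ ($X{\left(x,Z \right)} = \frac{1}{5} \cdot 1 = \frac{1}{5}$)
$r{\left(y \right)} = \frac{1}{5}$
$150 + r{\left(8 \right)} 139 = 150 + \frac{1}{5} \cdot 139 = 150 + \frac{139}{5} = \frac{889}{5}$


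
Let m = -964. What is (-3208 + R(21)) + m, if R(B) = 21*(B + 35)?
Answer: -2996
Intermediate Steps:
R(B) = 735 + 21*B (R(B) = 21*(35 + B) = 735 + 21*B)
(-3208 + R(21)) + m = (-3208 + (735 + 21*21)) - 964 = (-3208 + (735 + 441)) - 964 = (-3208 + 1176) - 964 = -2032 - 964 = -2996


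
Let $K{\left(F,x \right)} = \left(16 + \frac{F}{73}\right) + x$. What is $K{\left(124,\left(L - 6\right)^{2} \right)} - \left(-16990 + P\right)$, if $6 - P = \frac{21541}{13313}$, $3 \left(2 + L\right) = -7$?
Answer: $\frac{149655853634}{8746641} \approx 17110.0$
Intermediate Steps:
$L = - \frac{13}{3}$ ($L = -2 + \frac{1}{3} \left(-7\right) = -2 - \frac{7}{3} = - \frac{13}{3} \approx -4.3333$)
$P = \frac{58337}{13313}$ ($P = 6 - \frac{21541}{13313} = \frac{58337}{13313} \approx 4.382$)
$K{\left(F,x \right)} = 16 + x + \frac{F}{73}$ ($K{\left(F,x \right)} = \left(16 + F \frac{1}{73}\right) + x = \left(16 + \frac{F}{73}\right) + x = 16 + x + \frac{F}{73}$)
$K{\left(124,\left(L - 6\right)^{2} \right)} - \left(-16990 + P\right) = \left(16 + \left(- \frac{13}{3} - 6\right)^{2} + \frac{1}{73} \cdot 124\right) - \left(-16990 + \frac{58337}{13313}\right) = \left(16 + \left(- \frac{31}{3}\right)^{2} + \frac{124}{73}\right) - - \frac{226129533}{13313} = \left(16 + \frac{961}{9} + \frac{124}{73}\right) + \frac{226129533}{13313} = \frac{81781}{657} + \frac{226129533}{13313} = \frac{149655853634}{8746641}$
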